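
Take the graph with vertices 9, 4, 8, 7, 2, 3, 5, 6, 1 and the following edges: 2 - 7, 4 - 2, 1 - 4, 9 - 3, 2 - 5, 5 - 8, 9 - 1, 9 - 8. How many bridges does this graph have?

2

The edges on the cycle 9-1-4-2-5-8-9 are not bridges since each lies on that cycle.
But removing 9 - 3 disconnects 9 from 3; removing 2 - 7 disconnects 2 from 7 — these are bridges.
That makes 2 bridges.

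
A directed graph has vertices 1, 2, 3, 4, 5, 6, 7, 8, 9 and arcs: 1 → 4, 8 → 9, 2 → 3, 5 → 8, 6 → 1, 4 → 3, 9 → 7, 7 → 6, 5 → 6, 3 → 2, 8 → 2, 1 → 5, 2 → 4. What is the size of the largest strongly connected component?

6

{1, 5, 6, 7, 8, 9} are all mutually reachable — one SCC of size 6.
{2, 3, 4} are all mutually reachable — one SCC of size 3.
The largest has 6 vertices.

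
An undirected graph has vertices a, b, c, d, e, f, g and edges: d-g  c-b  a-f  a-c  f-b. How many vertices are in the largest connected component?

4

e is isolated — a component by itself.
Starting from d we can reach d, g. That is one component of size 2.
Starting from a we can reach a, b, c, f. That is one component of size 4.
The largest has 4 vertices.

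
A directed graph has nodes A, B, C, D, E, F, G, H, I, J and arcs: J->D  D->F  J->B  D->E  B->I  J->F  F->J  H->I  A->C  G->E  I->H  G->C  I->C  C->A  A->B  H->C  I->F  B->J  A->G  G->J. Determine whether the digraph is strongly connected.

No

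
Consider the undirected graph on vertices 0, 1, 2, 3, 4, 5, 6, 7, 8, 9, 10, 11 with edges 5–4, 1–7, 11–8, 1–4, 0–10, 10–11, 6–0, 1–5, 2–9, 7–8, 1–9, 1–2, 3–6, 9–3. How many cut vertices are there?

1

Removing 1 increases the component count from 1 to 2, so 1 is a cut vertex.
By contrast removing 9 leaves 1 component; it is not a cut vertex. No other vertex is a cut vertex either.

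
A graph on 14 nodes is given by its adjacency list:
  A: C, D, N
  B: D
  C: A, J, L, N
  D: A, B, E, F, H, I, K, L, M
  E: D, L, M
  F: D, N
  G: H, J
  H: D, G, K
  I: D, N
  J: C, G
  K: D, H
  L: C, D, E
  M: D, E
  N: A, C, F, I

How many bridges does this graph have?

1

The edges on the cycle D-I-N-A-D are not bridges since each lies on that cycle.
But removing B-D disconnects B from D — this is a bridge.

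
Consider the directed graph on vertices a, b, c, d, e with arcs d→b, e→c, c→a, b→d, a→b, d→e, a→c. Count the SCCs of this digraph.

1

{a, b, c, d, e} are all mutually reachable — one SCC of size 5.
That gives 1 strongly connected component.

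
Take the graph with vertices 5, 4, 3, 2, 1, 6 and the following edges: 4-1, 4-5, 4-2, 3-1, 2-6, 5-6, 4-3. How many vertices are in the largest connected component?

6

Starting from 1 we can reach 1, 2, 3, 4, 5, 6. That is one component of size 6.
The largest has 6 vertices.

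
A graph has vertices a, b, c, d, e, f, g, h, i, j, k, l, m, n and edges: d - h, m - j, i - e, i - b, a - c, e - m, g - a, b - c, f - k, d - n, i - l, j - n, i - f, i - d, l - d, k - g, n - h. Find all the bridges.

none

The edges on the cycle i-e-m-j-n-h-d-i are not bridges since each lies on that cycle.
Every edge lies on some cycle, so there are no bridges.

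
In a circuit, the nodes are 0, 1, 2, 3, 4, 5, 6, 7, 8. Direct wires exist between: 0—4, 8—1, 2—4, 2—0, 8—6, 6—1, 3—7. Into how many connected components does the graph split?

4

5 is isolated — a component by itself.
Starting from 3 we can reach 3, 7. That is one component of size 2.
Starting from 0 we can reach 0, 2, 4. That is one component of size 3.
Starting from 1 we can reach 1, 6, 8. That is one component of size 3.
Total: 4 components.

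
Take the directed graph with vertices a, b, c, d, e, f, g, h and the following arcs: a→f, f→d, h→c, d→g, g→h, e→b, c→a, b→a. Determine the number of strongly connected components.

{a, c, d, f, g, h} are all mutually reachable — one SCC of size 6.
{b} is an SCC by itself.
{e} is an SCC by itself.
That gives 3 strongly connected components.

3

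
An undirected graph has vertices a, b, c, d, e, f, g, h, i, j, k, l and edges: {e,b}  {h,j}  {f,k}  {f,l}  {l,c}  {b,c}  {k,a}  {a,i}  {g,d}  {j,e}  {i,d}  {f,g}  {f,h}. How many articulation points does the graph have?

Removing f increases the component count from 1 to 2, so f is a cut vertex.
By contrast removing g leaves 1 component; it is not a cut vertex. No other vertex is a cut vertex either.

1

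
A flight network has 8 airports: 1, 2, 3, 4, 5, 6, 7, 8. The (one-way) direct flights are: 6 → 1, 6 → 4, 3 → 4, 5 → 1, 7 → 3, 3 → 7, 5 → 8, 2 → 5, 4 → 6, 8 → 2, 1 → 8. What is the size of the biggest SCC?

4

{1, 2, 5, 8} are all mutually reachable — one SCC of size 4.
{3, 7} are all mutually reachable — one SCC of size 2.
{4, 6} are all mutually reachable — one SCC of size 2.
The largest has 4 vertices.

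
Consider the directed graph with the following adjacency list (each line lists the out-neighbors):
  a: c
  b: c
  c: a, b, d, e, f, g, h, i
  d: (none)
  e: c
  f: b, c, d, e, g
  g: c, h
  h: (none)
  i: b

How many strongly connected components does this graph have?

{a, b, c, e, f, g, i} are all mutually reachable — one SCC of size 7.
{d} is an SCC by itself.
{h} is an SCC by itself.
That gives 3 strongly connected components.

3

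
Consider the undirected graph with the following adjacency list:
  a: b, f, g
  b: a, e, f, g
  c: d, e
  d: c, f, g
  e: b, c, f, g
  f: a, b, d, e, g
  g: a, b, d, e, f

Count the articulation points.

0

Removing b, for instance, still leaves 1 component. No single vertex removal increases the component count — the graph has no articulation points.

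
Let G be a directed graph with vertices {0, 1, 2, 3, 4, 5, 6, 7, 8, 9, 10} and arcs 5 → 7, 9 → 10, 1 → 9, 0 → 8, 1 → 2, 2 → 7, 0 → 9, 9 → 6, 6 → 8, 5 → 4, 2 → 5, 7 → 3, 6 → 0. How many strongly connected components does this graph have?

{0, 6, 9} are all mutually reachable — one SCC of size 3.
{4} is an SCC by itself.
{1} is an SCC by itself.
{8} is an SCC by itself.
{10} is an SCC by itself.
(and 4 more singleton SCCs)
That gives 9 strongly connected components.

9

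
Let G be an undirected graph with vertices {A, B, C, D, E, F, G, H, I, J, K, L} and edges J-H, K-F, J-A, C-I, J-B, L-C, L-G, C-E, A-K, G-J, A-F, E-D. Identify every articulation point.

A, C, E, G, J, L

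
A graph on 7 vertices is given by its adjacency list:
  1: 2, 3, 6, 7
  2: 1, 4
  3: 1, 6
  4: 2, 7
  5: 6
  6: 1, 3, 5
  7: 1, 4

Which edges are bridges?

5-6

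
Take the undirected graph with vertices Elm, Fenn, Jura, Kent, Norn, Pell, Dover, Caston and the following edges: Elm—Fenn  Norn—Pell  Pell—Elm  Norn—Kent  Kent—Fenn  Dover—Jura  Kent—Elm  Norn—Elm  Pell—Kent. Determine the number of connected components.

3

Caston is isolated — a component by itself.
Starting from Jura we can reach Jura, Dover. That is one component of size 2.
Starting from Elm we can reach Elm, Fenn, Kent, Norn, Pell. That is one component of size 5.
Total: 3 components.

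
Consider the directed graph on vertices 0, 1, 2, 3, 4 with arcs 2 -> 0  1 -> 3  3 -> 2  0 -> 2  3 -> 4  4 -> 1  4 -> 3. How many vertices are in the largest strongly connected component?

3

{1, 3, 4} are all mutually reachable — one SCC of size 3.
{0, 2} are all mutually reachable — one SCC of size 2.
The largest has 3 vertices.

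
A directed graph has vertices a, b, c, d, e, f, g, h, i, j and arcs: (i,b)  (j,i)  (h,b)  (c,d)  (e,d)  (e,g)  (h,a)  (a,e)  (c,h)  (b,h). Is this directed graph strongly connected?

There is no directed path from i to c, so the graph is not strongly connected.

No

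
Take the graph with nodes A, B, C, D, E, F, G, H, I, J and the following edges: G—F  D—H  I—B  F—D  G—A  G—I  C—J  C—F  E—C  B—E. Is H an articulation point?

No

Deleting H leaves 1 component (was 1), so H is not a cut vertex.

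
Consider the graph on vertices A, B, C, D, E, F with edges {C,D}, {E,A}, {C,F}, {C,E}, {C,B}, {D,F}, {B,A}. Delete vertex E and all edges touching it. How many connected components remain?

1

With E gone, the remaining components are: {A, B, C, D, F}.
That is 1 component.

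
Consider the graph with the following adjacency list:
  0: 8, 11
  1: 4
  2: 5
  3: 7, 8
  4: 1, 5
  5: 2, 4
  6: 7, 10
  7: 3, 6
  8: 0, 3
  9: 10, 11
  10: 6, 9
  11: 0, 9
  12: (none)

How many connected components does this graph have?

3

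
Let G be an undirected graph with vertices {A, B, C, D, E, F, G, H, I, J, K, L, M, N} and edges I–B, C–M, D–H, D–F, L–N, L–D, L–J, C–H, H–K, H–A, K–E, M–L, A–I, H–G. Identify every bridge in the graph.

A-H, A-I, B-I, D-F, E-K, G-H, H-K, J-L, L-N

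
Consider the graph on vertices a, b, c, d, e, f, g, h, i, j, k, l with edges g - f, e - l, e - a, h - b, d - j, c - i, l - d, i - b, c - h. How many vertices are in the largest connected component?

5

k is isolated — a component by itself.
Starting from f we can reach f, g. That is one component of size 2.
Starting from b we can reach b, c, h, i. That is one component of size 4.
Starting from a we can reach a, d, e, j, l. That is one component of size 5.
The largest has 5 vertices.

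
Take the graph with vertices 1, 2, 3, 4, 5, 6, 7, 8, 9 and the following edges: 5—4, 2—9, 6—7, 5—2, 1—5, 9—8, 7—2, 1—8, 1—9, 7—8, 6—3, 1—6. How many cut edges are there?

The edges on the cycle 1-5-2-7-6-1 are not bridges since each lies on that cycle.
But removing 4—5 disconnects 4 from 5; removing 3—6 disconnects 3 from 6 — these are bridges.
That makes 2 bridges.

2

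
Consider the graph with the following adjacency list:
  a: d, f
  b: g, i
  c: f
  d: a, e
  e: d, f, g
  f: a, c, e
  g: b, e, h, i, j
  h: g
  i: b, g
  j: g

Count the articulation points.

3

Removing e increases the component count from 1 to 2, so e is a cut vertex.
Removing f increases the component count from 1 to 2, so f is a cut vertex.
Removing g increases the component count from 1 to 4, so g is a cut vertex.
By contrast removing h leaves 1 component; it is not a cut vertex. No other vertex is a cut vertex either.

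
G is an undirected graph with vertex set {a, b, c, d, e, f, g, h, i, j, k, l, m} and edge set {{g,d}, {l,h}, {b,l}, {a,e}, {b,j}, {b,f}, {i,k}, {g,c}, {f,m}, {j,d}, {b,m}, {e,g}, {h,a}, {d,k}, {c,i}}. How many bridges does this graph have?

0

The edges on the cycle b-f-m-b are not bridges since each lies on that cycle.
Every edge lies on some cycle, so there are no bridges.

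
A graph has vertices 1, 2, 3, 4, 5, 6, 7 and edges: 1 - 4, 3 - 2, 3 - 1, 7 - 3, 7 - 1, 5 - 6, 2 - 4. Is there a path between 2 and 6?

The component containing 2 is {1, 2, 3, 4, 7}, and 6 is not in it.

No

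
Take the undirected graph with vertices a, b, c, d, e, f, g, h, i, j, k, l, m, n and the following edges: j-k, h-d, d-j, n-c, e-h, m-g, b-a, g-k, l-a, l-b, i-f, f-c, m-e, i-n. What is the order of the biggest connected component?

Starting from a we can reach a, b, l. That is one component of size 3.
Starting from c we can reach c, f, i, n. That is one component of size 4.
Starting from d we can reach d, e, g, h, j, k, m. That is one component of size 7.
The largest has 7 vertices.

7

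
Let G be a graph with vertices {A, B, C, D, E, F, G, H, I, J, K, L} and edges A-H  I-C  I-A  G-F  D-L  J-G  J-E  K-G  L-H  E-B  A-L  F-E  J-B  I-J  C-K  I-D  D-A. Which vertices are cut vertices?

Removing I increases the component count from 1 to 2, so I is a cut vertex.
By contrast removing K leaves 1 component; it is not a cut vertex. No other vertex is a cut vertex either.

I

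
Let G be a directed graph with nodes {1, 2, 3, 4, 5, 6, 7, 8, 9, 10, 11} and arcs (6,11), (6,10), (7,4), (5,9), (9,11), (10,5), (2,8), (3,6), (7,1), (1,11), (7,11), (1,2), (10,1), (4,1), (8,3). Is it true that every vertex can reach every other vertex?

There is no directed path from 4 to 7, so the graph is not strongly connected.

No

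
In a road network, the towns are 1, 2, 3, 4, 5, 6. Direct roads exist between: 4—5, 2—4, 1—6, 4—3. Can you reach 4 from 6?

No

The component containing 6 is {1, 6}, and 4 is not in it.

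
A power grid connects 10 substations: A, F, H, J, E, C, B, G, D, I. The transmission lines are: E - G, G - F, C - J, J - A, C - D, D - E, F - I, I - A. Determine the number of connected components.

B is isolated — a component by itself.
H is isolated — a component by itself.
Starting from A we can reach A, C, D, E, F, G, I, J. That is one component of size 8.
Total: 3 components.

3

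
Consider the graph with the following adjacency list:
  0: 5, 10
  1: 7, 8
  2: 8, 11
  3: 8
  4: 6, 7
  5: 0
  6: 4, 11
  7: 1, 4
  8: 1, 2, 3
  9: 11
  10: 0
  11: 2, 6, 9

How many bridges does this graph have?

4

The edges on the cycle 4-7-1-8-2-11-6-4 are not bridges since each lies on that cycle.
But removing 3-8 disconnects 3 from 8; removing 0-10 disconnects 0 from 10; removing 5-0 disconnects 5 from 0; removing 11-9 disconnects 11 from 9 — these are bridges.
That makes 4 bridges.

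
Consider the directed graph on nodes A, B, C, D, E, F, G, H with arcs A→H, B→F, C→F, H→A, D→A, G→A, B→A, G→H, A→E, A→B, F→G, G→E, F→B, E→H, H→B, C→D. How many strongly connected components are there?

{A, B, E, F, G, H} are all mutually reachable — one SCC of size 6.
{C} is an SCC by itself.
{D} is an SCC by itself.
That gives 3 strongly connected components.

3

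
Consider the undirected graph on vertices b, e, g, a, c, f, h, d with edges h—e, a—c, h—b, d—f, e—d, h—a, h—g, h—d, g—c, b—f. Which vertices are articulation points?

Removing h increases the component count from 1 to 2, so h is a cut vertex.
By contrast removing e leaves 1 component; it is not a cut vertex. No other vertex is a cut vertex either.

h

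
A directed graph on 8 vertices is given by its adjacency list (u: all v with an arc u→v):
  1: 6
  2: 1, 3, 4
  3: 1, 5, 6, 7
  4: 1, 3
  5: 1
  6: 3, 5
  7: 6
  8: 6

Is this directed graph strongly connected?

There is no directed path from 5 to 2, so the graph is not strongly connected.

No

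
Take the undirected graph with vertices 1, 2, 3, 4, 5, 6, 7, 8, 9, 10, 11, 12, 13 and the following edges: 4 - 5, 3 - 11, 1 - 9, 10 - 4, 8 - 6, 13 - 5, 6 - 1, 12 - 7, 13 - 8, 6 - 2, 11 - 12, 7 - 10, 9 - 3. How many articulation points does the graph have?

1

Removing 6 increases the component count from 1 to 2, so 6 is a cut vertex.
By contrast removing 7 leaves 1 component; it is not a cut vertex. No other vertex is a cut vertex either.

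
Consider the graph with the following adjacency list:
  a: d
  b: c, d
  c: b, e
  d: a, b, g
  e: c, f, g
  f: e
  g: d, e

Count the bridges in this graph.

2

The edges on the cycle c-e-g-d-b-c are not bridges since each lies on that cycle.
But removing e-f disconnects e from f; removing d-a disconnects d from a — these are bridges.
That makes 2 bridges.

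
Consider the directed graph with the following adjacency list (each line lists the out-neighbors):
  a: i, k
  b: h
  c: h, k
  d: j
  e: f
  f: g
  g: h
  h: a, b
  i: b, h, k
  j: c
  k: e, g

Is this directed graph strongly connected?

No

There is no directed path from j to d, so the graph is not strongly connected.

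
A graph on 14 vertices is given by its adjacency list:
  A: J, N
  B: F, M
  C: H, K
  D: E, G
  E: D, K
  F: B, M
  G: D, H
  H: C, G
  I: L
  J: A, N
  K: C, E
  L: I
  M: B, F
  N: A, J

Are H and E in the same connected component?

Yes

From H we can reach C, D, E, G, H, K, which includes E.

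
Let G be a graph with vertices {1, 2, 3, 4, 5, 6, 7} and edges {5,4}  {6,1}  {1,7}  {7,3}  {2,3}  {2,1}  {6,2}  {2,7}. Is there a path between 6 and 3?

From 6 we can reach 1, 2, 3, 6, 7, which includes 3.

Yes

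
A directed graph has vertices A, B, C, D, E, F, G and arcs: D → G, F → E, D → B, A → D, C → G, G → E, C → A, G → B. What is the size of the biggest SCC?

{G} is an SCC by itself.
{F} is an SCC by itself.
{C} is an SCC by itself.
{A} is an SCC by itself.
{B} is an SCC by itself.
(and 2 more singleton SCCs)
The largest has 1 vertex.

1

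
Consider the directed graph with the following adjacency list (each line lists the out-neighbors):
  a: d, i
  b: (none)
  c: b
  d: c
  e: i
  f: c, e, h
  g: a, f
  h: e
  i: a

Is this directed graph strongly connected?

There is no directed path from b to c, so the graph is not strongly connected.

No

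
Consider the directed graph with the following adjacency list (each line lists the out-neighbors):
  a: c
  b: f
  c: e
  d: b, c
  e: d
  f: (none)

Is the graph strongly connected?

There is no directed path from d to a, so the graph is not strongly connected.

No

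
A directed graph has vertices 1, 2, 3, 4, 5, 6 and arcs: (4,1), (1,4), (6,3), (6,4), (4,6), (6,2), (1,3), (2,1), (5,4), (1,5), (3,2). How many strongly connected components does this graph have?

1

{1, 2, 3, 4, 5, 6} are all mutually reachable — one SCC of size 6.
That gives 1 strongly connected component.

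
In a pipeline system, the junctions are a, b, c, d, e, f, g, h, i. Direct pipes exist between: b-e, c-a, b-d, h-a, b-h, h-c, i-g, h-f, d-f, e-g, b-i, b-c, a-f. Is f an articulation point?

Deleting f leaves 1 component (was 1) (its neighbors a, d, h remain connected to each other), so f is not a cut vertex.

No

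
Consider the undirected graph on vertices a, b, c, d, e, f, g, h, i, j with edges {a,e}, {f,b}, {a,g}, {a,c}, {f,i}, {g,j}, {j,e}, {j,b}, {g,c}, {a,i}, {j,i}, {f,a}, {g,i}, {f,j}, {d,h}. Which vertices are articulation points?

Removing b, for instance, still leaves 2 components. No single vertex removal increases the component count — the graph has no articulation points.

none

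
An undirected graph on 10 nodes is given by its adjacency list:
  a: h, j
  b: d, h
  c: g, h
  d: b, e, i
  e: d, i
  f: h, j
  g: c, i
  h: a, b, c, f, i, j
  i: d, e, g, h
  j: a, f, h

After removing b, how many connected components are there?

1

With b gone, the remaining components are: {a, c, d, e, f, g, h, i, j}.
That is 1 component.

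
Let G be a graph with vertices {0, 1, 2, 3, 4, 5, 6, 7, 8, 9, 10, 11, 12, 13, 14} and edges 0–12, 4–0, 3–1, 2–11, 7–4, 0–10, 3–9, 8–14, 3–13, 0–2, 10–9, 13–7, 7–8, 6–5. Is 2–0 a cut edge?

Yes

Removing 2–0 leaves no path between 2 and 0: the component count goes from 2 to 3. So it is a bridge.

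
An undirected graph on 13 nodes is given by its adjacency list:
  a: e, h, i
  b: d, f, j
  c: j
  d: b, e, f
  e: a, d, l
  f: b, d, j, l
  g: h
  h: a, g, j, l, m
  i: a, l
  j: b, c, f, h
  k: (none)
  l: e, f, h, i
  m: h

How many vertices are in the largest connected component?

k is isolated — a component by itself.
Starting from a we can reach a, b, c, d, e, f, g, h, i, j, l, m. That is one component of size 12.
The largest has 12 vertices.

12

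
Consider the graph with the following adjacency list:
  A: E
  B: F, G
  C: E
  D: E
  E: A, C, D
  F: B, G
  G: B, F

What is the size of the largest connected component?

4

Starting from B we can reach B, F, G. That is one component of size 3.
Starting from A we can reach A, C, D, E. That is one component of size 4.
The largest has 4 vertices.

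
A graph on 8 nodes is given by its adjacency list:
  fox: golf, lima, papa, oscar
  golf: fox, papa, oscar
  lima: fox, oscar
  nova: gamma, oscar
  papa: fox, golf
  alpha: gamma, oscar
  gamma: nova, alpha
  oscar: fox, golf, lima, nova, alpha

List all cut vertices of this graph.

oscar

Removing oscar increases the component count from 1 to 2, so oscar is a cut vertex.
By contrast removing golf leaves 1 component; it is not a cut vertex. No other vertex is a cut vertex either.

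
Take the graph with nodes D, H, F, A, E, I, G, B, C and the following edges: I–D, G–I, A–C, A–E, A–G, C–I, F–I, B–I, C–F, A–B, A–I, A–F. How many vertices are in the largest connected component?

H is isolated — a component by itself.
Starting from A we can reach A, B, C, D, E, F, G, I. That is one component of size 8.
The largest has 8 vertices.

8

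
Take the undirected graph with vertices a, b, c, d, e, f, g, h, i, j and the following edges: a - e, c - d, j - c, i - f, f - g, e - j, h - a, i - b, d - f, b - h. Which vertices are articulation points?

f

Removing f increases the component count from 1 to 2, so f is a cut vertex.
By contrast removing j leaves 1 component; it is not a cut vertex. No other vertex is a cut vertex either.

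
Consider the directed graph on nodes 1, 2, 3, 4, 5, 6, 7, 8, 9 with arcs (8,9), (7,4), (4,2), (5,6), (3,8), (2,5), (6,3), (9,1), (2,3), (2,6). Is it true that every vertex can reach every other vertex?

No

There is no directed path from 1 to 4, so the graph is not strongly connected.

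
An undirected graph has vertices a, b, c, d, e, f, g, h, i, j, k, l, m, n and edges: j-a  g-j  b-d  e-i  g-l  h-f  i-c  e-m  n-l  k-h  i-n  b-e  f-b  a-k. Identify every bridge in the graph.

b-d, c-i, e-m

The edges on the cycle g-j-a-k-h-f-b-e-i-n-l-g are not bridges since each lies on that cycle.
But removing m-e disconnects m from e; removing d-b disconnects d from b; removing i-c disconnects i from c — these are bridges.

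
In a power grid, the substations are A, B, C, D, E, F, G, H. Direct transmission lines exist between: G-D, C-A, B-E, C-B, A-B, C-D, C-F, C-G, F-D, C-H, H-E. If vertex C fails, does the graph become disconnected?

Yes

Deleting C raises the number of components from 1 to 2, so C is a cut vertex.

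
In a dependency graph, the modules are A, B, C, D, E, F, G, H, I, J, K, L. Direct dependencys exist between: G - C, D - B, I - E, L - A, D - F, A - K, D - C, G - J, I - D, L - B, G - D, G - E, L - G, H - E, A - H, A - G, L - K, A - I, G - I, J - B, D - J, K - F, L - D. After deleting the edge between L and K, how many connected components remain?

1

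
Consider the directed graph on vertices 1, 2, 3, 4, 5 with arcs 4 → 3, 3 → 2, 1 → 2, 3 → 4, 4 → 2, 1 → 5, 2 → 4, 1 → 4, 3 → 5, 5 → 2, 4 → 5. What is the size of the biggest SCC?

{2, 3, 4, 5} are all mutually reachable — one SCC of size 4.
{1} is an SCC by itself.
The largest has 4 vertices.

4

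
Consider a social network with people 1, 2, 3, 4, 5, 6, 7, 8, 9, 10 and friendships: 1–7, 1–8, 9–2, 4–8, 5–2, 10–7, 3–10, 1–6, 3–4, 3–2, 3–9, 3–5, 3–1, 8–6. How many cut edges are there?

The edges on the cycle 3-4-8-6-1-3 are not bridges since each lies on that cycle.
Every edge lies on some cycle, so there are no bridges.

0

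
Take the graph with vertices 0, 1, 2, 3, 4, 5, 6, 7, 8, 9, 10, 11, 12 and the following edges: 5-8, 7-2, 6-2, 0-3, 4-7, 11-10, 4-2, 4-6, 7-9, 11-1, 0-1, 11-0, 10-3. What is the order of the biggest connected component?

12 is isolated — a component by itself.
Starting from 5 we can reach 5, 8. That is one component of size 2.
Starting from 0 we can reach 0, 1, 3, 10, 11. That is one component of size 5.
Starting from 2 we can reach 2, 4, 6, 7, 9. That is one component of size 5.
The largest has 5 vertices.

5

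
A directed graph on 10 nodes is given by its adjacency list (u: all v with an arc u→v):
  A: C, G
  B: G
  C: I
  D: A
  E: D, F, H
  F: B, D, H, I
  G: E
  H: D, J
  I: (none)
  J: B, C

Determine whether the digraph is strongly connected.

There is no directed path from I to F, so the graph is not strongly connected.

No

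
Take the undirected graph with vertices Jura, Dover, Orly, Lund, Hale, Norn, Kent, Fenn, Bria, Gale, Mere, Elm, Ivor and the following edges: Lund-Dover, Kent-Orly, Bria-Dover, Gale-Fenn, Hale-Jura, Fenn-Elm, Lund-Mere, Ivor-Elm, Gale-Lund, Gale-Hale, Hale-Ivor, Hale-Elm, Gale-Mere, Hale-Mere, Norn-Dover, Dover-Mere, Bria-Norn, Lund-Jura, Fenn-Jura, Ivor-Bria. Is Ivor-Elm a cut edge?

After removing Ivor-Elm, the path Ivor-Hale-Elm still connects them, so the edge is not a bridge.

No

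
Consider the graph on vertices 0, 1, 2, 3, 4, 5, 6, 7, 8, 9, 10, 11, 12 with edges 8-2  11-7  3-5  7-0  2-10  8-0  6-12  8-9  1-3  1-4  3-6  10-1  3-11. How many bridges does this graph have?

5

The edges on the cycle 8-2-10-1-3-11-7-0-8 are not bridges since each lies on that cycle.
But removing 5-3 disconnects 5 from 3; removing 4-1 disconnects 4 from 1; removing 6-12 disconnects 6 from 12; removing 6-3 disconnects 6 from 3 — these are bridges.
In total 5 edges are bridges.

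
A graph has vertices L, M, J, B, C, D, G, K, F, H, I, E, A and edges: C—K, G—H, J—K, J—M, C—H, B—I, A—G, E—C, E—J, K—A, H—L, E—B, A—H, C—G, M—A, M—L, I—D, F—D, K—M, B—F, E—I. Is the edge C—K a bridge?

No

After removing C—K, the path C-E-J-K still connects them, so the edge is not a bridge.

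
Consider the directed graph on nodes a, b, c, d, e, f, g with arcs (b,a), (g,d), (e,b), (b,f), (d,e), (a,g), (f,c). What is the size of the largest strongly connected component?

5

{a, b, d, e, g} are all mutually reachable — one SCC of size 5.
{f} is an SCC by itself.
{c} is an SCC by itself.
The largest has 5 vertices.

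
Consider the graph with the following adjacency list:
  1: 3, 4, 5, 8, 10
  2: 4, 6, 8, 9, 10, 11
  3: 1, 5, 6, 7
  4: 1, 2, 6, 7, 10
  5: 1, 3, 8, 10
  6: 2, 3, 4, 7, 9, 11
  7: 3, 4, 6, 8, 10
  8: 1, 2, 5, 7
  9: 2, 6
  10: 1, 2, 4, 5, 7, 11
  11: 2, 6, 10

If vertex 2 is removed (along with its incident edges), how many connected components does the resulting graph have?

1

With 2 gone, the remaining components are: {1, 3, 4, 5, 6, 7, 8, 9, 10, 11}.
That is 1 component.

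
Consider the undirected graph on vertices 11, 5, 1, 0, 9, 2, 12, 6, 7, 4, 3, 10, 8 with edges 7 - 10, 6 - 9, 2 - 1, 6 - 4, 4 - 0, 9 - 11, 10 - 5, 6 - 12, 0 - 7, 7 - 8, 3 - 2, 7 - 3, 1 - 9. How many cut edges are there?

The edges on the cycle 6-4-0-7-3-2-1-9-6 are not bridges since each lies on that cycle.
But removing 11 - 9 disconnects 11 from 9; removing 10 - 7 disconnects 10 from 7; removing 8 - 7 disconnects 8 from 7; removing 10 - 5 disconnects 10 from 5 — these are bridges.
In total 5 edges are bridges.

5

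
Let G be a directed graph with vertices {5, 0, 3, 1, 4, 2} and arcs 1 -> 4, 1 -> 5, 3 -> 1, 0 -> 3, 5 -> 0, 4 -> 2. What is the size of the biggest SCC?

4

{0, 1, 3, 5} are all mutually reachable — one SCC of size 4.
{2} is an SCC by itself.
{4} is an SCC by itself.
The largest has 4 vertices.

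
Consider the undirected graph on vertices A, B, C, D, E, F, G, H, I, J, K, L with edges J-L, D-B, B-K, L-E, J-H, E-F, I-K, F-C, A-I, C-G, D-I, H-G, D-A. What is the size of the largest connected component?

7

Starting from A we can reach A, B, D, I, K. That is one component of size 5.
Starting from C we can reach C, E, F, G, H, J, L. That is one component of size 7.
The largest has 7 vertices.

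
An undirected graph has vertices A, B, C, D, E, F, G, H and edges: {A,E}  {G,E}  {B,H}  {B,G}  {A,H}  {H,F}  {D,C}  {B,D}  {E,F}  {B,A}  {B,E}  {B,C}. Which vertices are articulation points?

Removing B increases the component count from 1 to 2, so B is a cut vertex.
By contrast removing D leaves 1 component; it is not a cut vertex. No other vertex is a cut vertex either.

B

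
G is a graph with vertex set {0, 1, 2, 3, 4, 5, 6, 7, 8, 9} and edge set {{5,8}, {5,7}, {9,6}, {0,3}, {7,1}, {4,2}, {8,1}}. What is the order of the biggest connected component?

4

Starting from 0 we can reach 0, 3. That is one component of size 2.
Starting from 6 we can reach 6, 9. That is one component of size 2.
Starting from 2 we can reach 2, 4. That is one component of size 2.
Starting from 1 we can reach 1, 5, 7, 8. That is one component of size 4.
The largest has 4 vertices.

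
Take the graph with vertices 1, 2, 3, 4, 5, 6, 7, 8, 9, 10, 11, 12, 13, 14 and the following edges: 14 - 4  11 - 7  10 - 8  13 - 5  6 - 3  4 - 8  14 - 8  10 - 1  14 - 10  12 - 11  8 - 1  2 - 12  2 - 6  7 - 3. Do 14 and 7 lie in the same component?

No

The component containing 14 is {1, 4, 8, 10, 14}, and 7 is not in it.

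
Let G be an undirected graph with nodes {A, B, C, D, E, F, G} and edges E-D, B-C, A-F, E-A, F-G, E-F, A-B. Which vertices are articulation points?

Removing A increases the component count from 1 to 2, so A is a cut vertex.
Removing B increases the component count from 1 to 2, so B is a cut vertex.
Removing E increases the component count from 1 to 2, so E is a cut vertex.
Likewise F is a cut vertex.
By contrast removing D leaves 1 component; it is not a cut vertex. No other vertex is a cut vertex either.

A, B, E, F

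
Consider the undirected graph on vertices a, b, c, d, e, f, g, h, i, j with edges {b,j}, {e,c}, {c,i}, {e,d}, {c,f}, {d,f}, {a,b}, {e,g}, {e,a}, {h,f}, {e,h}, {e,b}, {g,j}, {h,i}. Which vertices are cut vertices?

e

Removing e increases the component count from 1 to 2, so e is a cut vertex.
By contrast removing d leaves 1 component; it is not a cut vertex. No other vertex is a cut vertex either.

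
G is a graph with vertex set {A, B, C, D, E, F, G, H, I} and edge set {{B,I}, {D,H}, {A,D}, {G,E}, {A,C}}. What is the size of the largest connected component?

F is isolated — a component by itself.
Starting from B we can reach B, I. That is one component of size 2.
Starting from E we can reach E, G. That is one component of size 2.
Starting from A we can reach A, C, D, H. That is one component of size 4.
The largest has 4 vertices.

4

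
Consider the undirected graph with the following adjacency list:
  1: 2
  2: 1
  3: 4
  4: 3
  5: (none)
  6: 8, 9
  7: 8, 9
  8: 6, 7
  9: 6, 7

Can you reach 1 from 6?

The component containing 6 is {6, 7, 8, 9}, and 1 is not in it.

No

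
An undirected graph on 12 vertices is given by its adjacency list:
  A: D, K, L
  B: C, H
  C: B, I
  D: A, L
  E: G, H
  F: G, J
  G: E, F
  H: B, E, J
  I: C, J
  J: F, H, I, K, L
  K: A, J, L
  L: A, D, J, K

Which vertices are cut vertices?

Removing J increases the component count from 1 to 2, so J is a cut vertex.
By contrast removing K leaves 1 component; it is not a cut vertex. No other vertex is a cut vertex either.

J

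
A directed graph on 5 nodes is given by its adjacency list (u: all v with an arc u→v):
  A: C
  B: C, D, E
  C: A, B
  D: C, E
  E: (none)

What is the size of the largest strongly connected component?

{A, B, C, D} are all mutually reachable — one SCC of size 4.
{E} is an SCC by itself.
The largest has 4 vertices.

4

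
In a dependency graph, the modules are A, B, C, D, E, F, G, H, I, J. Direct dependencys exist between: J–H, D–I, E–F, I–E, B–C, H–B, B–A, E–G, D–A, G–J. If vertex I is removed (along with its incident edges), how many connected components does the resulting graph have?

1

With I gone, the remaining components are: {A, B, C, D, E, F, G, H, J}.
That is 1 component.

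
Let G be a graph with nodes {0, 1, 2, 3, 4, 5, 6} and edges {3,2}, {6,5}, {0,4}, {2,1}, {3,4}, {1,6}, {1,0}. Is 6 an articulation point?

Yes

Deleting 6 raises the number of components from 1 to 2, so 6 is a cut vertex.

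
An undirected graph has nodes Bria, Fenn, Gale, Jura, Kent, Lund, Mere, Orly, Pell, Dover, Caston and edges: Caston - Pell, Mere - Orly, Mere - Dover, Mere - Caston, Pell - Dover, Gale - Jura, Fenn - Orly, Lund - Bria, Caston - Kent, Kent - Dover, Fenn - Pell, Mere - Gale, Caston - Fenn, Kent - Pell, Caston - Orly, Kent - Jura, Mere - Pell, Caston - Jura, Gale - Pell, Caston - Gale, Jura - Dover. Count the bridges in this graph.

1

The edges on the cycle Caston-Kent-Pell-Caston are not bridges since each lies on that cycle.
But removing Lund - Bria disconnects Lund from Bria — this is a bridge.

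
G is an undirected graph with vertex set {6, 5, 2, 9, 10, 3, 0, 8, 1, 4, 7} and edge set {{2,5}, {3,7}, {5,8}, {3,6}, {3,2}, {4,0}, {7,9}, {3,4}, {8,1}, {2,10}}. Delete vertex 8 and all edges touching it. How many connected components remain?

With 8 gone, the remaining components are: {1}; {0, 2, 3, 4, 5, 6, 7, 9, 10}.
That is 2 components.

2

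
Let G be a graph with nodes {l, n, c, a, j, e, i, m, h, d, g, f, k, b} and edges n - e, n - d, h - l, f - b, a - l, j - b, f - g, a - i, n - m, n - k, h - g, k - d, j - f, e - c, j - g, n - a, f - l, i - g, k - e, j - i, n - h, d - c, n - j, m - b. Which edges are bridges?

The edges on the cycle n-j-i-a-n are not bridges since each lies on that cycle.
Every edge lies on some cycle, so there are no bridges.

none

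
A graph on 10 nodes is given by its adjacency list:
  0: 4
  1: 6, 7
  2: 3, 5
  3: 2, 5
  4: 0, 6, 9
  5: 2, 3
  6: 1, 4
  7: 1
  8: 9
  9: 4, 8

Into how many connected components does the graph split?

2

Starting from 2 we can reach 2, 3, 5. That is one component of size 3.
Starting from 0 we can reach 0, 1, 4, 6, 7, 8, 9. That is one component of size 7.
Total: 2 components.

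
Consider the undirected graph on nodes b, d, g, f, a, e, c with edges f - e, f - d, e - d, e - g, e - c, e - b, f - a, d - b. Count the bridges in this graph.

3

The edges on the cycle f-e-d-f are not bridges since each lies on that cycle.
But removing f - a disconnects f from a; removing e - g disconnects e from g; removing e - c disconnects e from c — these are bridges.
That makes 3 bridges.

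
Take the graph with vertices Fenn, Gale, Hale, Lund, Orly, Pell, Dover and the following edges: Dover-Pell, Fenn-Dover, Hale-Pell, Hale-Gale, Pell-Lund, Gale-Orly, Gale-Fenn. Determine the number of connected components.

Starting from Fenn we can reach Fenn, Gale, Hale, Lund, Orly, Pell, Dover. That is one component of size 7.
Total: 1 component.

1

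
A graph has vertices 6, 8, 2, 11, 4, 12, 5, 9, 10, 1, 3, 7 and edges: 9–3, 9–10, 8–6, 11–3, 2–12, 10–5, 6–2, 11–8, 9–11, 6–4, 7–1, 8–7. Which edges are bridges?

1-7, 10-5, 10-9, 11-8, 12-2, 2-6, 4-6, 6-8, 7-8

The edges on the cycle 9-11-3-9 are not bridges since each lies on that cycle.
But removing 8–6 disconnects 8 from 6; removing 9–10 disconnects 9 from 10; removing 6–2 disconnects 6 from 2; removing 7–1 disconnects 7 from 1 — these are bridges.
In total 9 edges are bridges.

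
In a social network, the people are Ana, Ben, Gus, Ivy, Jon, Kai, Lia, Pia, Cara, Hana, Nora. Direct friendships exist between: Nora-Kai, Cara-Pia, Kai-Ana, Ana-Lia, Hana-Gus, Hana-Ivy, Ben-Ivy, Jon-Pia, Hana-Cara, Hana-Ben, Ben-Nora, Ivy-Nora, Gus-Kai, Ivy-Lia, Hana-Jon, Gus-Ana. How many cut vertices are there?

1

Removing Hana increases the component count from 1 to 2, so Hana is a cut vertex.
By contrast removing Ivy leaves 1 component; it is not a cut vertex. No other vertex is a cut vertex either.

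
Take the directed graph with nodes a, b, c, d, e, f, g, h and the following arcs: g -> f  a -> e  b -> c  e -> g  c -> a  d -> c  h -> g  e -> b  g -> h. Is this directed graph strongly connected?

No

There is no directed path from f to d, so the graph is not strongly connected.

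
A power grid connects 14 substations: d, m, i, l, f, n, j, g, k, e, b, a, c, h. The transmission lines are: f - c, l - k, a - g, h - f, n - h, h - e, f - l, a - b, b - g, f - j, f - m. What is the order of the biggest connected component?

9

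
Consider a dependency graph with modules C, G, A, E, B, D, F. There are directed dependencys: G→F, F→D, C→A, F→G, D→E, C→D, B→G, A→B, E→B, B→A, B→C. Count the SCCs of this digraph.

{A, B, C, D, E, F, G} are all mutually reachable — one SCC of size 7.
That gives 1 strongly connected component.

1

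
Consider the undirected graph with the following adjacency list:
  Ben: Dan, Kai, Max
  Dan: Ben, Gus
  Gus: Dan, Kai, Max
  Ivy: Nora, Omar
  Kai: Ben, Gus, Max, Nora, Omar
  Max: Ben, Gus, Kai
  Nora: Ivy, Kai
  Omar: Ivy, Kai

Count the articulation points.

1

Removing Kai increases the component count from 1 to 2, so Kai is a cut vertex.
By contrast removing Max leaves 1 component; it is not a cut vertex. No other vertex is a cut vertex either.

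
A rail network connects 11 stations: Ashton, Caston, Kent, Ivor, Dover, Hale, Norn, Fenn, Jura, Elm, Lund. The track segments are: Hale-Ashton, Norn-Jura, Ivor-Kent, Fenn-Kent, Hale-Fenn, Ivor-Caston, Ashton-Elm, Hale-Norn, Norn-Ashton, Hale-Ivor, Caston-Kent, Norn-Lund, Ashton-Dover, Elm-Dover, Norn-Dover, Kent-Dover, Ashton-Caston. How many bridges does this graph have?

The edges on the cycle Ashton-Elm-Dover-Ashton are not bridges since each lies on that cycle.
But removing Jura-Norn disconnects Jura from Norn; removing Lund-Norn disconnects Lund from Norn — these are bridges.
That makes 2 bridges.

2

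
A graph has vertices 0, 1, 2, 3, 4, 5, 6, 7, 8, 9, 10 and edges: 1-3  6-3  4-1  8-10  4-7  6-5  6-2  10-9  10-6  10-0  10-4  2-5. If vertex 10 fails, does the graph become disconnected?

Yes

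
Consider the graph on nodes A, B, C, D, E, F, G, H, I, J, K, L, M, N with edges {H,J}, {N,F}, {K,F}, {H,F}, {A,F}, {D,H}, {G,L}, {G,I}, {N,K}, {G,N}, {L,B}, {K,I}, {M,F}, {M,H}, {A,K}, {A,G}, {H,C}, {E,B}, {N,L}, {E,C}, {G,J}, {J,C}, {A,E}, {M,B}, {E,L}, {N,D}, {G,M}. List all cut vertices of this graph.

none

Removing N, for instance, still leaves 1 component. No single vertex removal increases the component count — the graph has no articulation points.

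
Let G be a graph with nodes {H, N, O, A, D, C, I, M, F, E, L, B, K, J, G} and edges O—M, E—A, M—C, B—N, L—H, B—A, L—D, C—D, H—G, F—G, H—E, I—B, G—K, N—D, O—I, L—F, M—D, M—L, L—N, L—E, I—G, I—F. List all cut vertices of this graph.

G

Removing G increases the component count from 2 to 3, so G is a cut vertex.
By contrast removing F leaves 2 components; it is not a cut vertex. No other vertex is a cut vertex either.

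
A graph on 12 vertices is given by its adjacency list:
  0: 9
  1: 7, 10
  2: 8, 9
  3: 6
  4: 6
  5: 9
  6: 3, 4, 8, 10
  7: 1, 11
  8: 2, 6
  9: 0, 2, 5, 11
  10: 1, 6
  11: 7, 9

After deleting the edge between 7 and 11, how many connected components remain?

1

7 and 11 are still connected via 7-1-10-6-8-2-9-11, so the component count stays at 1.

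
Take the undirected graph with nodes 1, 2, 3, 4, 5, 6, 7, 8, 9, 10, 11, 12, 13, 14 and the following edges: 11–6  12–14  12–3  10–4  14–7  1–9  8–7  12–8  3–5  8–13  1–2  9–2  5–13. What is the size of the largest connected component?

7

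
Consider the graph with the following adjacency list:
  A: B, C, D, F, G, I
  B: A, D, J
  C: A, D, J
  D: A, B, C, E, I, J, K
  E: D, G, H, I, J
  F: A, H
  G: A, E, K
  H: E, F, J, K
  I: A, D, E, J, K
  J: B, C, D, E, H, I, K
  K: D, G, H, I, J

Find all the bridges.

none

The edges on the cycle J-H-E-J are not bridges since each lies on that cycle.
Every edge lies on some cycle, so there are no bridges.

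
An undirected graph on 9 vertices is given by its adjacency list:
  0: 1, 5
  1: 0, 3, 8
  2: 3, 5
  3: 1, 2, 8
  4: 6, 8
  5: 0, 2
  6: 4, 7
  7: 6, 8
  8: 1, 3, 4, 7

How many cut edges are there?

The edges on the cycle 8-4-6-7-8 are not bridges since each lies on that cycle.
Every edge lies on some cycle, so there are no bridges.

0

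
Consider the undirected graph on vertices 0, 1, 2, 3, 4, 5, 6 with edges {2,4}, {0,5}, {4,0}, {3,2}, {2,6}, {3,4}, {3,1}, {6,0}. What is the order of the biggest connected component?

Starting from 0 we can reach 0, 1, 2, 3, 4, 5, 6. That is one component of size 7.
The largest has 7 vertices.

7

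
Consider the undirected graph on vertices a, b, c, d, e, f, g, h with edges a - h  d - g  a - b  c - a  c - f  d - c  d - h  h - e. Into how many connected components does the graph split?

1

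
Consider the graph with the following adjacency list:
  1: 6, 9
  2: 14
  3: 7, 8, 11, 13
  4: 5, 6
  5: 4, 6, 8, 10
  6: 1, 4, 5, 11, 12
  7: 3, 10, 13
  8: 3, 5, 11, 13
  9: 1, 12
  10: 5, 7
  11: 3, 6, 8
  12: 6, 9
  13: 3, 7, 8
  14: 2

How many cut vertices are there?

1

Removing 6 increases the component count from 2 to 3, so 6 is a cut vertex.
By contrast removing 13 leaves 2 components; it is not a cut vertex. No other vertex is a cut vertex either.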